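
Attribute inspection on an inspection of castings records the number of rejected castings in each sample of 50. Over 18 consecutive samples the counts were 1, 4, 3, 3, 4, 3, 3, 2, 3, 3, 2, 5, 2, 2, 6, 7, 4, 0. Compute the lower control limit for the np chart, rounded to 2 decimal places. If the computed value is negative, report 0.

p̄ = Σdᵢ / (k·n) = 57 / (18 × 50) = 0.06333
LCL = np̄ − 3·√(np̄(1−p̄)) = 3.1667 − 3 × 1.7222 = -2.0001 → 0 (negative, so LCL = 0)

0.00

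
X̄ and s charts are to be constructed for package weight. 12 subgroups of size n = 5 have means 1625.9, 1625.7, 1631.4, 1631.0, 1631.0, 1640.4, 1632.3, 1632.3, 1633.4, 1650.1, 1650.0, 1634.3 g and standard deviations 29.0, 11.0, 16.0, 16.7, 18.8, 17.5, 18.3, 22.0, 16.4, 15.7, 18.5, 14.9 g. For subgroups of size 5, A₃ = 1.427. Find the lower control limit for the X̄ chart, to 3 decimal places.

X̄̄ = (1625.9 + 1625.7 + 1631.4 + 1631.0 + 1631.0 + 1640.4 + 1632.3 + 1632.3 + 1633.4 + 1650.1 + 1650.0 + 1634.3) / 12 = 1634.8167
s̄ = (29.0 + 11.0 + 16.0 + 16.7 + 18.8 + 17.5 + 18.3 + 22.0 + 16.4 + 15.7 + 18.5 + 14.9) / 12 = 17.9000
LCL = X̄̄ − A₃·s̄ = 1634.8167 − 1.427 × 17.9000 = 1609.2734

1609.273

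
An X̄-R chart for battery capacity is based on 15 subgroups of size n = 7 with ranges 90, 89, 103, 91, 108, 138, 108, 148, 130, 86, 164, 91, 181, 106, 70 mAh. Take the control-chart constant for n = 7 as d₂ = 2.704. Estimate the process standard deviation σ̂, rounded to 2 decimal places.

41.99

R̄ = (90 + 89 + 103 + 91 + 108 + 138 + 108 + 148 + 130 + 86 + 164 + 91 + 181 + 106 + 70) / 15 = 113.5333
σ̂ = R̄ / d₂ = 113.5333 / 2.704 = 41.9872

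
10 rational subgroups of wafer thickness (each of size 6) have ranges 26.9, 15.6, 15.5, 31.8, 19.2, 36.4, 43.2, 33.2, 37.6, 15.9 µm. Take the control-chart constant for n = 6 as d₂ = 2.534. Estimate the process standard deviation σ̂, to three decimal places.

10.864

R̄ = (26.9 + 15.6 + 15.5 + 31.8 + 19.2 + 36.4 + 43.2 + 33.2 + 37.6 + 15.9) / 10 = 27.5300
σ̂ = R̄ / d₂ = 27.5300 / 2.534 = 10.8642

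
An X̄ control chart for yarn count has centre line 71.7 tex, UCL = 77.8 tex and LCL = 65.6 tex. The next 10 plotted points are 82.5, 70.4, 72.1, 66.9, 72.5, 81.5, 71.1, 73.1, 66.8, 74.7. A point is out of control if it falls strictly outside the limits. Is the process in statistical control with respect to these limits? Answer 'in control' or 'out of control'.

out of control

Compare each point to [65.6, 77.8]: sample 1 = 82.5 > UCL; sample 6 = 81.5 > UCL.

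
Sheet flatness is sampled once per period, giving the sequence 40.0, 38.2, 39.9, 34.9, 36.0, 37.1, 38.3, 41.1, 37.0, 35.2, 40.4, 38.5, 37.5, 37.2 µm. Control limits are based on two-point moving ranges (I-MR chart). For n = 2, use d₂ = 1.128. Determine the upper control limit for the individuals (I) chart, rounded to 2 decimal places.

X̄ = (40.0 + 38.2 + 39.9 + 34.9 + 36.0 + 37.1 + 38.3 + 41.1 + 37.0 + 35.2 + 40.4 + 38.5 + 37.5 + 37.2) / 14 = 37.9500
Moving ranges: 1.8, 1.7, 5.0, 1.1, 1.1, 1.2, 2.8, 4.1, 1.8, 5.2, 1.9, 1.0, 0.3; M̄R̄ = 29.0000 / 13 = 2.2308
UCL = X̄ + 3·M̄R̄/d₂ = 37.9500 + 3 × 2.2308 / 1.128 = 43.8829

43.88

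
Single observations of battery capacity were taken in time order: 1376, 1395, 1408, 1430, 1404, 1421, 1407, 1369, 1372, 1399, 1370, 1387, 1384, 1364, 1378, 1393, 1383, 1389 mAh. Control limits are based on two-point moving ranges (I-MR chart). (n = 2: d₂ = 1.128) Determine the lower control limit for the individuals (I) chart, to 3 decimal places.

X̄ = (1376 + 1395 + 1408 + 1430 + 1404 + 1421 + 1407 + 1369 + 1372 + 1399 + 1370 + 1387 + 1384 + 1364 + 1378 + 1393 + 1383 + 1389) / 18 = 1390.5000
Moving ranges: 19, 13, 22, 26, 17, 14, 38, 3, 27, 29, 17, 3, 20, 14, 15, 10, 6; M̄R̄ = 293.0000 / 17 = 17.2353
LCL = X̄ − 3·M̄R̄/d₂ = 1390.5000 − 3 × 17.2353 / 1.128 = 1344.6615

1344.661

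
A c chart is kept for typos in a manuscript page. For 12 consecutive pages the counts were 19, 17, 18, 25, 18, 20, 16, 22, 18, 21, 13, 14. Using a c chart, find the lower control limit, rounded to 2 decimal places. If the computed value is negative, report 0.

5.54

c̄ = (19 + 17 + 18 + 25 + 18 + 20 + 16 + 22 + 18 + 21 + 13 + 14) / 12 = 221 / 12 = 18.4167
LCL = c̄ − 3√c̄ = 18.4167 − 3 × 4.2915 = 5.5423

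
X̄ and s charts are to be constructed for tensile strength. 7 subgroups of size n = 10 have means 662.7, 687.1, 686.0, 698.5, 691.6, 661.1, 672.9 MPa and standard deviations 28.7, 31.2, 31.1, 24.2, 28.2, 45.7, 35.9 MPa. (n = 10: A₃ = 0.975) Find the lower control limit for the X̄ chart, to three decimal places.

X̄̄ = (662.7 + 687.1 + 686.0 + 698.5 + 691.6 + 661.1 + 672.9) / 7 = 679.9857
s̄ = (28.7 + 31.2 + 31.1 + 24.2 + 28.2 + 45.7 + 35.9) / 7 = 32.1429
LCL = X̄̄ − A₃·s̄ = 679.9857 − 0.975 × 32.1429 = 648.6464

648.646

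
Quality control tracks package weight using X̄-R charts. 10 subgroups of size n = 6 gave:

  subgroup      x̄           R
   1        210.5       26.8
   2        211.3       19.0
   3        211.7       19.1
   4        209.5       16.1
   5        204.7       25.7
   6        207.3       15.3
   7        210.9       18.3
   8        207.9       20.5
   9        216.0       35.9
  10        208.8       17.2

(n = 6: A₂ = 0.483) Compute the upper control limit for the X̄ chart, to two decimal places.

220.19

X̄̄ = (210.5 + 211.3 + 211.7 + 209.5 + 204.7 + 207.3 + 210.9 + 207.9 + 216.0 + 208.8) / 10 = 2098.6000 / 10 = 209.8600
R̄ = (26.8 + 19.0 + 19.1 + 16.1 + 25.7 + 15.3 + 18.3 + 20.5 + 35.9 + 17.2) / 10 = 213.9000 / 10 = 21.3900
UCL = X̄̄ + A₂·R̄ = 209.8600 + 0.483 × 21.3900 = 220.1914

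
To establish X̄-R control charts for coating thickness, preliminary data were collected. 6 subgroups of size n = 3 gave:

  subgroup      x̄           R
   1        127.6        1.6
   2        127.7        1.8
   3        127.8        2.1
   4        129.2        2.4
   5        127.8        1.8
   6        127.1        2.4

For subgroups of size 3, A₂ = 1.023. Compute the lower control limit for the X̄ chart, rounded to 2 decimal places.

125.80

X̄̄ = (127.6 + 127.7 + 127.8 + 129.2 + 127.8 + 127.1) / 6 = 767.2000 / 6 = 127.8667
R̄ = (1.6 + 1.8 + 2.1 + 2.4 + 1.8 + 2.4) / 6 = 12.1000 / 6 = 2.0167
LCL = X̄̄ − A₂·R̄ = 127.8667 − 1.023 × 2.0167 = 125.8036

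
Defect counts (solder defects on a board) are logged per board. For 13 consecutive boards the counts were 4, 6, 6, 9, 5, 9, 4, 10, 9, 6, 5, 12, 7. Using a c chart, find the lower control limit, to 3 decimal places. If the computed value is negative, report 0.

0.000

c̄ = (4 + 6 + 6 + 9 + 5 + 9 + 4 + 10 + 9 + 6 + 5 + 12 + 7) / 13 = 92 / 13 = 7.0769
LCL = c̄ − 3√c̄ = 7.0769 − 3 × 2.6602 = -0.9038 → 0 (cannot be negative)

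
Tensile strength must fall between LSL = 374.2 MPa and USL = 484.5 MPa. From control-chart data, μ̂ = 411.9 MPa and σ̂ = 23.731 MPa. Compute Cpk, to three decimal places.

Cpu = (USL − μ̂) / (3σ̂) = (484.5 − 411.9) / (3 × 23.731) = 1.0198; Cpl = (μ̂ − LSL) / (3σ̂) = (411.9 − 374.2) / (3 × 23.731) = 0.5295; Cpk = min(Cpu, Cpl) = 0.5295

0.530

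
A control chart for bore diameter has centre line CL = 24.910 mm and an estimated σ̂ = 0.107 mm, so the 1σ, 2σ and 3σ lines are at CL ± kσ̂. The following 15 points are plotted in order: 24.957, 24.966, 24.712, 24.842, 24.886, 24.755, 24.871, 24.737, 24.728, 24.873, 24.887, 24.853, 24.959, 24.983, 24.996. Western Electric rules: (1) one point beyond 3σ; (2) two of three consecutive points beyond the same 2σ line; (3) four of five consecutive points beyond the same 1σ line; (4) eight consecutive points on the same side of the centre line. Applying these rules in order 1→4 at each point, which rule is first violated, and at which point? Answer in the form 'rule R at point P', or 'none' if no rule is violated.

rule 4 at point 10

Zone of each point (C = within 1σ̂, B = 1σ̂–2σ̂, A = 2σ̂–3σ̂, * = beyond 3σ̂; sign = side of CL): 1:+C, 2:+C, 3:-B, 4:-C, 5:-C, 6:-B, 7:-C, 8:-B, 9:-B, 10:-C, 11:-C, 12:-C, 13:+C, 14:+C, 15:+C
Rule 4 (eight consecutive points on the same side of the centre line) is satisfied at point 10.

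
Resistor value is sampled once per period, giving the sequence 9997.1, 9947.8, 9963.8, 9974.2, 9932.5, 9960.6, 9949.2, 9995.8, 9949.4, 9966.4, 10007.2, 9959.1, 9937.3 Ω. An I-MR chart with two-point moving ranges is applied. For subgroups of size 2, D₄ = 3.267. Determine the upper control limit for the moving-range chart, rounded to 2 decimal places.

Moving ranges: 49.3, 16.0, 10.4, 41.7, 28.1, 11.4, 46.6, 46.4, 17.0, 40.8, 48.1, 21.8; M̄R̄ = 377.6000 / 12 = 31.4667
UCL_MR = D₄·M̄R̄ = 3.267 × 31.4667 = 102.8016

102.80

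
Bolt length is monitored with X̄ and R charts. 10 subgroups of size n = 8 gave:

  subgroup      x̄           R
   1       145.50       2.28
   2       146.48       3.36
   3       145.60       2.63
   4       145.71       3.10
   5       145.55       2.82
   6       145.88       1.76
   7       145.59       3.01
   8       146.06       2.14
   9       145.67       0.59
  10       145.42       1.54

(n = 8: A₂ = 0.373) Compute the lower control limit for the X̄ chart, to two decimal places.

144.88

X̄̄ = (145.50 + 146.48 + 145.60 + 145.71 + 145.55 + 145.88 + 145.59 + 146.06 + 145.67 + 145.42) / 10 = 1457.4600 / 10 = 145.7460
R̄ = (2.28 + 3.36 + 2.63 + 3.10 + 2.82 + 1.76 + 3.01 + 2.14 + 0.59 + 1.54) / 10 = 23.2300 / 10 = 2.3230
LCL = X̄̄ − A₂·R̄ = 145.7460 − 0.373 × 2.3230 = 144.8795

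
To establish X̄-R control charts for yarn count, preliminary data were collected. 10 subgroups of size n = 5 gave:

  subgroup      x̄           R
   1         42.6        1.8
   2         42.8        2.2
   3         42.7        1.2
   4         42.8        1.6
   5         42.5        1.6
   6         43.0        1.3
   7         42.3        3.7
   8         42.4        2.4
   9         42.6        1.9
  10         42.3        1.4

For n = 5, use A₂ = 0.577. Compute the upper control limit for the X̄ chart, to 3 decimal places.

X̄̄ = (42.6 + 42.8 + 42.7 + 42.8 + 42.5 + 43.0 + 42.3 + 42.4 + 42.6 + 42.3) / 10 = 426.0000 / 10 = 42.6000
R̄ = (1.8 + 2.2 + 1.2 + 1.6 + 1.6 + 1.3 + 3.7 + 2.4 + 1.9 + 1.4) / 10 = 19.1000 / 10 = 1.9100
UCL = X̄̄ + A₂·R̄ = 42.6000 + 0.577 × 1.9100 = 43.7021

43.702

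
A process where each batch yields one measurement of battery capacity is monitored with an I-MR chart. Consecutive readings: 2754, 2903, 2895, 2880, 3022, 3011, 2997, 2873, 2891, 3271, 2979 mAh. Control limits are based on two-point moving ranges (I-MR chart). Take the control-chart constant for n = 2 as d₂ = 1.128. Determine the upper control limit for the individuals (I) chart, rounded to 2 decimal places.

3259.01

X̄ = (2754 + 2903 + 2895 + 2880 + 3022 + 3011 + 2997 + 2873 + 2891 + 3271 + 2979) / 11 = 2952.3636
Moving ranges: 149, 8, 15, 142, 11, 14, 124, 18, 380, 292; M̄R̄ = 1153.0000 / 10 = 115.3000
UCL = X̄ + 3·M̄R̄/d₂ = 2952.3636 + 3 × 115.3000 / 1.128 = 3259.0126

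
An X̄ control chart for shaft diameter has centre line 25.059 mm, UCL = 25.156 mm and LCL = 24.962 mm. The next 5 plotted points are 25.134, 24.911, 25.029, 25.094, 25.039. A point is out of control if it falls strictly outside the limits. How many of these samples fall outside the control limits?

1

Compare each point to [24.962, 25.156]: sample 2 = 24.911 < LCL.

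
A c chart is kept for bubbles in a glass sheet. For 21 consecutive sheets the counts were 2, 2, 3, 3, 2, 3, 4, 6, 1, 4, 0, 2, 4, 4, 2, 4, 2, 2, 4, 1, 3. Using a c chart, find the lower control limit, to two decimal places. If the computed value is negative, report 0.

0.00

c̄ = (2 + 2 + 3 + 3 + 2 + 3 + 4 + 6 + 1 + 4 + 0 + 2 + 4 + 4 + 2 + 4 + 2 + 2 + 4 + 1 + 3) / 21 = 58 / 21 = 2.7619
LCL = c̄ − 3√c̄ = 2.7619 − 3 × 1.6619 = -2.2238 → 0 (cannot be negative)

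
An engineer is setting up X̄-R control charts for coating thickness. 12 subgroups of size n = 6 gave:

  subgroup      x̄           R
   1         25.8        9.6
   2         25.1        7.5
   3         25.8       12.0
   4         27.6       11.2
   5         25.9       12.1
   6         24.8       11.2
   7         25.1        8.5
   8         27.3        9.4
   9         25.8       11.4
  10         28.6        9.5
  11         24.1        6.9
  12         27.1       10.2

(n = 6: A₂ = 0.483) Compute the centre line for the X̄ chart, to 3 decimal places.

26.083

X̄̄ = (25.8 + 25.1 + 25.8 + 27.6 + 25.9 + 24.8 + 25.1 + 27.3 + 25.8 + 28.6 + 24.1 + 27.1) / 12 = 313.0000 / 12 = 26.0833
CL = X̄̄ = 26.0833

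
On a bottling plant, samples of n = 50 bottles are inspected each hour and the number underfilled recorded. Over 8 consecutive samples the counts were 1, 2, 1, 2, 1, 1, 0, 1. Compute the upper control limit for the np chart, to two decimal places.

p̄ = Σdᵢ / (k·n) = 9 / (8 × 50) = 0.02250
UCL = np̄ + 3·√(np̄(1−p̄)) = 1.1250 + 3 × √(1.1250×0.97750) = 1.1250 + 3 × 1.0487 = 4.2710

4.27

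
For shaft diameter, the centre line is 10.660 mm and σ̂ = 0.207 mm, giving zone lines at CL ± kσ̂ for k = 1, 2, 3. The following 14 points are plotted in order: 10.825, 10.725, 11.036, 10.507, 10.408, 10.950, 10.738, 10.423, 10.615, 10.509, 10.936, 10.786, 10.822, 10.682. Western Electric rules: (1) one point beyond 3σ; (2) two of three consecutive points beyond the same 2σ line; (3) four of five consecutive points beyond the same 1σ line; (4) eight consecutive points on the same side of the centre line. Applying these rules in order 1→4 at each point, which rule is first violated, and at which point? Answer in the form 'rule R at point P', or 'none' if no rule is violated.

Zone of each point (C = within 1σ̂, B = 1σ̂–2σ̂, A = 2σ̂–3σ̂, * = beyond 3σ̂; sign = side of CL): 1:+C, 2:+C, 3:+B, 4:-C, 5:-B, 6:+B, 7:+C, 8:-B, 9:-C, 10:-C, 11:+B, 12:+C, 13:+C, 14:+C
No rule fires across all 14 points.

none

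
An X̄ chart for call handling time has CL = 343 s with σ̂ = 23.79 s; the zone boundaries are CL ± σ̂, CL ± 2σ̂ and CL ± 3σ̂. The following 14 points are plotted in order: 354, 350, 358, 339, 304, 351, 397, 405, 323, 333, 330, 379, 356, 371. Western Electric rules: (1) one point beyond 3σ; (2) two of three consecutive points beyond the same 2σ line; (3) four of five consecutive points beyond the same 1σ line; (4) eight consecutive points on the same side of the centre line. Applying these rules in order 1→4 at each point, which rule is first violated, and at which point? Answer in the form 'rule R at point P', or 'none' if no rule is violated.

Zone of each point (C = within 1σ̂, B = 1σ̂–2σ̂, A = 2σ̂–3σ̂, * = beyond 3σ̂; sign = side of CL): 1:+C, 2:+C, 3:+C, 4:-C, 5:-B, 6:+C, 7:+A, 8:+A, 9:-C, 10:-C, 11:-C, 12:+B, 13:+C, 14:+B
Rule 2 (two of three consecutive points beyond the same 2σ limit) is satisfied at point 8.

rule 2 at point 8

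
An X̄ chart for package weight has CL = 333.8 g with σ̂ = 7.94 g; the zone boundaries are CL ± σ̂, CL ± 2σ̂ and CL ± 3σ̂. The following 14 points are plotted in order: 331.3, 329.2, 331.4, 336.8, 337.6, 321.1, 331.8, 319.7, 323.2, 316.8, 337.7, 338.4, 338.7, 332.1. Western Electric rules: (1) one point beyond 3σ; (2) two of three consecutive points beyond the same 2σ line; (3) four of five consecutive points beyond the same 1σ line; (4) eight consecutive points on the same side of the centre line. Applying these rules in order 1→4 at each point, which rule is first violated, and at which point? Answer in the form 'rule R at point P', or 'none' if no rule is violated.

Zone of each point (C = within 1σ̂, B = 1σ̂–2σ̂, A = 2σ̂–3σ̂, * = beyond 3σ̂; sign = side of CL): 1:-C, 2:-C, 3:-C, 4:+C, 5:+C, 6:-B, 7:-C, 8:-B, 9:-B, 10:-A, 11:+C, 12:+C, 13:+C, 14:-C
Rule 3 (four of five consecutive points beyond the same 1σ limit) is satisfied at point 10.

rule 3 at point 10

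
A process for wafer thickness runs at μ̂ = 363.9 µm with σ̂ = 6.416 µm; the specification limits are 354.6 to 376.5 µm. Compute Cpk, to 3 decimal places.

0.483

Cpu = (USL − μ̂) / (3σ̂) = (376.5 − 363.9) / (3 × 6.416) = 0.6546; Cpl = (μ̂ − LSL) / (3σ̂) = (363.9 − 354.6) / (3 × 6.416) = 0.4832; Cpk = min(Cpu, Cpl) = 0.4832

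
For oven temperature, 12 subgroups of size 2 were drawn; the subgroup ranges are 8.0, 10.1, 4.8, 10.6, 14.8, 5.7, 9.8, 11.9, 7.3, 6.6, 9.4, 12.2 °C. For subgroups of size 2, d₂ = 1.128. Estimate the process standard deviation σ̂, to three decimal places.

8.215

R̄ = (8.0 + 10.1 + 4.8 + 10.6 + 14.8 + 5.7 + 9.8 + 11.9 + 7.3 + 6.6 + 9.4 + 12.2) / 12 = 9.2667
σ̂ = R̄ / d₂ = 9.2667 / 1.128 = 8.2151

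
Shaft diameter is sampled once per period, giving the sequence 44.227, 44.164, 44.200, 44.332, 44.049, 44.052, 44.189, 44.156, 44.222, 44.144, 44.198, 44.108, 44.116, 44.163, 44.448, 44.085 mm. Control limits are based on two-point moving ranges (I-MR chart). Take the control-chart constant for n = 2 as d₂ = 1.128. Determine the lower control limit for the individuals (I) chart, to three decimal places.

X̄ = (44.227 + 44.164 + 44.200 + 44.332 + 44.049 + 44.052 + 44.189 + 44.156 + 44.222 + 44.144 + 44.198 + 44.108 + 44.116 + 44.163 + 44.448 + 44.085) / 16 = 44.1783
Moving ranges: 0.063, 0.036, 0.132, 0.283, 0.003, 0.137, 0.033, 0.066, 0.078, 0.054, 0.090, 0.008, 0.047, 0.285, 0.363; M̄R̄ = 1.6780 / 15 = 0.1119
LCL = X̄ − 3·M̄R̄/d₂ = 44.1783 − 3 × 0.1119 / 1.128 = 43.8808

43.881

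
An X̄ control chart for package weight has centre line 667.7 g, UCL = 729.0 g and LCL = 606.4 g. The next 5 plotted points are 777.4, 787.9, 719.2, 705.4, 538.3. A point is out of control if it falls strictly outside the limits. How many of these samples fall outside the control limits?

Compare each point to [606.4, 729.0]: sample 1 = 777.4 > UCL; sample 2 = 787.9 > UCL; sample 5 = 538.3 < LCL.

3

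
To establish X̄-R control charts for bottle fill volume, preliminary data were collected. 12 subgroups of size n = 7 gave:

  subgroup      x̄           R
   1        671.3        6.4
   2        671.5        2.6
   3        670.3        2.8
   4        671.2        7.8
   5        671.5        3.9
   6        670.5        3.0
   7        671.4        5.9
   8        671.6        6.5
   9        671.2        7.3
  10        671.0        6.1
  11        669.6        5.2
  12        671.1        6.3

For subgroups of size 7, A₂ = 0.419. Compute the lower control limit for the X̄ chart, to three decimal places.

X̄̄ = (671.3 + 671.5 + 670.3 + 671.2 + 671.5 + 670.5 + 671.4 + 671.6 + 671.2 + 671.0 + 669.6 + 671.1) / 12 = 8052.2000 / 12 = 671.0167
R̄ = (6.4 + 2.6 + 2.8 + 7.8 + 3.9 + 3.0 + 5.9 + 6.5 + 7.3 + 6.1 + 5.2 + 6.3) / 12 = 63.8000 / 12 = 5.3167
LCL = X̄̄ − A₂·R̄ = 671.0167 − 0.419 × 5.3167 = 668.7890

668.789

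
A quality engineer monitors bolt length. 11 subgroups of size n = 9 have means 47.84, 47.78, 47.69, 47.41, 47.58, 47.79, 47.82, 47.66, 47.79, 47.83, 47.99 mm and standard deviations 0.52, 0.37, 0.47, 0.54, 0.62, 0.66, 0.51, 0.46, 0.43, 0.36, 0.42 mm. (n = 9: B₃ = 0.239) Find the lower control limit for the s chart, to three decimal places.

0.116

s̄ = (0.52 + 0.37 + 0.47 + 0.54 + 0.62 + 0.66 + 0.51 + 0.46 + 0.43 + 0.36 + 0.42) / 11 = 0.4873
LCL_s = B₃·s̄ = 0.239 × 0.4873 = 0.1165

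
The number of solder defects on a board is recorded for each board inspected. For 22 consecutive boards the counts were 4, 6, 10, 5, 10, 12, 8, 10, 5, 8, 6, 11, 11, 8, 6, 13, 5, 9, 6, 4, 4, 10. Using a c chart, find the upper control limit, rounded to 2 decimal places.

c̄ = (4 + 6 + 10 + 5 + 10 + 12 + 8 + 10 + 5 + 8 + 6 + 11 + 11 + 8 + 6 + 13 + 5 + 9 + 6 + 4 + 4 + 10) / 22 = 171 / 22 = 7.7727
UCL = c̄ + 3√c̄ = 7.7727 + 3 × √7.7727 = 7.7727 + 3 × 2.7880 = 16.1366

16.14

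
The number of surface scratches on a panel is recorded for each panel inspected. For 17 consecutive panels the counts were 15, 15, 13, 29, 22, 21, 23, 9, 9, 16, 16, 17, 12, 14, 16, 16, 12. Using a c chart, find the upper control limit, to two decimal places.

28.24

c̄ = (15 + 15 + 13 + 29 + 22 + 21 + 23 + 9 + 9 + 16 + 16 + 17 + 12 + 14 + 16 + 16 + 12) / 17 = 275 / 17 = 16.1765
UCL = c̄ + 3√c̄ = 16.1765 + 3 × √16.1765 = 16.1765 + 3 × 4.0220 = 28.2425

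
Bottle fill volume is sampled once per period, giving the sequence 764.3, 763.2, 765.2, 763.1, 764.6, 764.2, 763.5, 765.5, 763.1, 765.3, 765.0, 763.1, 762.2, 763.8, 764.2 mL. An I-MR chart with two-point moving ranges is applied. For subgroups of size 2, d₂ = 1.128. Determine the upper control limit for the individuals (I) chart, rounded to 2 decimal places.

X̄ = (764.3 + 763.2 + 765.2 + 763.1 + 764.6 + 764.2 + 763.5 + 765.5 + 763.1 + 765.3 + 765.0 + 763.1 + 762.2 + 763.8 + 764.2) / 15 = 764.0200
Moving ranges: 1.1, 2.0, 2.1, 1.5, 0.4, 0.7, 2.0, 2.4, 2.2, 0.3, 1.9, 0.9, 1.6, 0.4; M̄R̄ = 19.5000 / 14 = 1.3929
UCL = X̄ + 3·M̄R̄/d₂ = 764.0200 + 3 × 1.3929 / 1.128 = 767.7244

767.72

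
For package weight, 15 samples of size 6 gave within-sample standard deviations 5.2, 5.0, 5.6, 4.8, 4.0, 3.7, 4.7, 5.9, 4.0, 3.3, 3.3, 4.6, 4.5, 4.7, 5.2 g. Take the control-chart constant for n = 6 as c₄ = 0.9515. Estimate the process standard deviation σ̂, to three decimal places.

4.799

s̄ = (5.2 + 5.0 + 5.6 + 4.8 + 4.0 + 3.7 + 4.7 + 5.9 + 4.0 + 3.3 + 3.3 + 4.6 + 4.5 + 4.7 + 5.2) / 15 = 4.5667
σ̂ = s̄ / c₄ = 4.5667 / 0.9515 = 4.7994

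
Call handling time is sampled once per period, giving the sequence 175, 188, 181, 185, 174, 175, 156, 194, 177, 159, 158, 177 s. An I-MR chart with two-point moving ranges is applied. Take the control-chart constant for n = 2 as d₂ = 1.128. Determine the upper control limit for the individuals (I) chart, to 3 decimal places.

X̄ = (175 + 188 + 181 + 185 + 174 + 175 + 156 + 194 + 177 + 159 + 158 + 177) / 12 = 174.9167
Moving ranges: 13, 7, 4, 11, 1, 19, 38, 17, 18, 1, 19; M̄R̄ = 148.0000 / 11 = 13.4545
UCL = X̄ + 3·M̄R̄/d₂ = 174.9167 + 3 × 13.4545 / 1.128 = 210.7000

210.700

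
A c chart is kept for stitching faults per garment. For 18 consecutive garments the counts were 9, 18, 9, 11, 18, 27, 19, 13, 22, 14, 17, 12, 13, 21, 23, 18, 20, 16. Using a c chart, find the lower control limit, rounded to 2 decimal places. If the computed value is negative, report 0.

c̄ = (9 + 18 + 9 + 11 + 18 + 27 + 19 + 13 + 22 + 14 + 17 + 12 + 13 + 21 + 23 + 18 + 20 + 16) / 18 = 300 / 18 = 16.6667
LCL = c̄ − 3√c̄ = 16.6667 − 3 × 4.0825 = 4.4192

4.42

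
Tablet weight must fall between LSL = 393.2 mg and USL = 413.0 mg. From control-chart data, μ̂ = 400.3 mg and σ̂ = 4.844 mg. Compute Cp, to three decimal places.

Cp = (USL − LSL) / (6σ̂) = (413.0 − 393.2) / (6 × 4.844) = 19.8000 / 29.0640 = 0.6813

0.681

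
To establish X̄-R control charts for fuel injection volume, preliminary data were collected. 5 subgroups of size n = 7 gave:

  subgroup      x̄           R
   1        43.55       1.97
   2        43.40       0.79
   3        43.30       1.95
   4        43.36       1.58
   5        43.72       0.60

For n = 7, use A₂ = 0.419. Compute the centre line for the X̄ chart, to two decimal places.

X̄̄ = (43.55 + 43.40 + 43.30 + 43.36 + 43.72) / 5 = 217.3300 / 5 = 43.4660
CL = X̄̄ = 43.4660

43.47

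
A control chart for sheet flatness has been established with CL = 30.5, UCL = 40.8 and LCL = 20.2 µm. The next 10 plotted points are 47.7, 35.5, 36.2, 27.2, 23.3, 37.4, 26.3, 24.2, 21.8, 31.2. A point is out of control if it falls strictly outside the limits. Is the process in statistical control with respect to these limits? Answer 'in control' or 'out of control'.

out of control

Compare each point to [20.2, 40.8]: sample 1 = 47.7 > UCL.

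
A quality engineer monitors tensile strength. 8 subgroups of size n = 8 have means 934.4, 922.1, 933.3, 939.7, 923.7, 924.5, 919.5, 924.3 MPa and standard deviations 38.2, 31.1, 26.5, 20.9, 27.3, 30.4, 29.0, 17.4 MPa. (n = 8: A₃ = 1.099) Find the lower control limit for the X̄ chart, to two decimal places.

X̄̄ = (934.4 + 922.1 + 933.3 + 939.7 + 923.7 + 924.5 + 919.5 + 924.3) / 8 = 927.6875
s̄ = (38.2 + 31.1 + 26.5 + 20.9 + 27.3 + 30.4 + 29.0 + 17.4) / 8 = 27.6000
LCL = X̄̄ − A₃·s̄ = 927.6875 − 1.099 × 27.6000 = 897.3551

897.36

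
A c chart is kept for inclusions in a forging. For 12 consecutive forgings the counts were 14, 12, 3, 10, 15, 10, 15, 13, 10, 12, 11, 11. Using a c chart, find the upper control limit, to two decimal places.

c̄ = (14 + 12 + 3 + 10 + 15 + 10 + 15 + 13 + 10 + 12 + 11 + 11) / 12 = 136 / 12 = 11.3333
UCL = c̄ + 3√c̄ = 11.3333 + 3 × √11.3333 = 11.3333 + 3 × 3.3665 = 21.4328

21.43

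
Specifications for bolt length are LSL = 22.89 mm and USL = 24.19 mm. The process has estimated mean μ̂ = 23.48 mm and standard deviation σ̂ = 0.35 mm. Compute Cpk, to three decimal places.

Cpu = (USL − μ̂) / (3σ̂) = (24.19 − 23.48) / (3 × 0.35) = 0.6762; Cpl = (μ̂ − LSL) / (3σ̂) = (23.48 − 22.89) / (3 × 0.35) = 0.5619; Cpk = min(Cpu, Cpl) = 0.5619

0.562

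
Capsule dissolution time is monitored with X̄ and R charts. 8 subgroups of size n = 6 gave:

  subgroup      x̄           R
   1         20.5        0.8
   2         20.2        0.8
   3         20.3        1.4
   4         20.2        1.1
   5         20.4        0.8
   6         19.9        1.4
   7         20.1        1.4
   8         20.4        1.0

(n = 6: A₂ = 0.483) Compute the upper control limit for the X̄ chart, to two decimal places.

20.78

X̄̄ = (20.5 + 20.2 + 20.3 + 20.2 + 20.4 + 19.9 + 20.1 + 20.4) / 8 = 162.0000 / 8 = 20.2500
R̄ = (0.8 + 0.8 + 1.4 + 1.1 + 0.8 + 1.4 + 1.4 + 1.0) / 8 = 8.7000 / 8 = 1.0875
UCL = X̄̄ + A₂·R̄ = 20.2500 + 0.483 × 1.0875 = 20.7753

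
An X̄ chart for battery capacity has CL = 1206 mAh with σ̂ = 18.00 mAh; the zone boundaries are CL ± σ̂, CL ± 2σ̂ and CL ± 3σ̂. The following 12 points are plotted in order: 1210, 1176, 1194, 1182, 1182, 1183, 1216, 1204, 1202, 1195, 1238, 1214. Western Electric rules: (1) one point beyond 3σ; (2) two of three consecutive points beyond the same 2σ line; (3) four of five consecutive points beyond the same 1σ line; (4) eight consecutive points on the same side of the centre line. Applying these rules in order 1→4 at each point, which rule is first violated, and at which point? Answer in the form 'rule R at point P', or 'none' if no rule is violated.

Zone of each point (C = within 1σ̂, B = 1σ̂–2σ̂, A = 2σ̂–3σ̂, * = beyond 3σ̂; sign = side of CL): 1:+C, 2:-B, 3:-C, 4:-B, 5:-B, 6:-B, 7:+C, 8:-C, 9:-C, 10:-C, 11:+B, 12:+C
Rule 3 (four of five consecutive points beyond the same 1σ limit) is satisfied at point 6.

rule 3 at point 6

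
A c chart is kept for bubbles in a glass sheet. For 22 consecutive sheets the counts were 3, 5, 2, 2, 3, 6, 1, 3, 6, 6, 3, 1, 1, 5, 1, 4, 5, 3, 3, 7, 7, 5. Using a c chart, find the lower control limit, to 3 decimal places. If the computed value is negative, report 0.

c̄ = (3 + 5 + 2 + 2 + 3 + 6 + 1 + 3 + 6 + 6 + 3 + 1 + 1 + 5 + 1 + 4 + 5 + 3 + 3 + 7 + 7 + 5) / 22 = 82 / 22 = 3.7273
LCL = c̄ − 3√c̄ = 3.7273 − 3 × 1.9306 = -2.0646 → 0 (cannot be negative)

0.000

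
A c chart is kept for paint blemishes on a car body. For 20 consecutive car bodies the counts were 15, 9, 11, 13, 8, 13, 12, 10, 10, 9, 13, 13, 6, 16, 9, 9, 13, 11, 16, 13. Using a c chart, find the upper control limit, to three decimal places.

21.601

c̄ = (15 + 9 + 11 + 13 + 8 + 13 + 12 + 10 + 10 + 9 + 13 + 13 + 6 + 16 + 9 + 9 + 13 + 11 + 16 + 13) / 20 = 229 / 20 = 11.4500
UCL = c̄ + 3√c̄ = 11.4500 + 3 × √11.4500 = 11.4500 + 3 × 3.3838 = 21.6014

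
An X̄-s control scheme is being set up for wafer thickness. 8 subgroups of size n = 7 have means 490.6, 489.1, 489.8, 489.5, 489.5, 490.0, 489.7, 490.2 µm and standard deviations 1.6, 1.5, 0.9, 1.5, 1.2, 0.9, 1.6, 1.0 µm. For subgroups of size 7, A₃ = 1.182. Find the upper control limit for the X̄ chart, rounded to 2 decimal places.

X̄̄ = (490.6 + 489.1 + 489.8 + 489.5 + 489.5 + 490.0 + 489.7 + 490.2) / 8 = 489.8000
s̄ = (1.6 + 1.5 + 0.9 + 1.5 + 1.2 + 0.9 + 1.6 + 1.0) / 8 = 1.2750
UCL = X̄̄ + A₃·s̄ = 489.8000 + 1.182 × 1.2750 = 491.3071

491.31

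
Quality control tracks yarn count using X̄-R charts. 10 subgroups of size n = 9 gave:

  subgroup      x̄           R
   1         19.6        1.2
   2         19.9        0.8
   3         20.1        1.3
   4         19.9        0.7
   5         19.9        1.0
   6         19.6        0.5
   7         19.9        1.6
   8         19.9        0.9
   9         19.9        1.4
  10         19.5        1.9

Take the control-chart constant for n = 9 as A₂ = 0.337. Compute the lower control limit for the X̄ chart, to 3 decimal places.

19.439

X̄̄ = (19.6 + 19.9 + 20.1 + 19.9 + 19.9 + 19.6 + 19.9 + 19.9 + 19.9 + 19.5) / 10 = 198.2000 / 10 = 19.8200
R̄ = (1.2 + 0.8 + 1.3 + 0.7 + 1.0 + 0.5 + 1.6 + 0.9 + 1.4 + 1.9) / 10 = 11.3000 / 10 = 1.1300
LCL = X̄̄ − A₂·R̄ = 19.8200 − 0.337 × 1.1300 = 19.4392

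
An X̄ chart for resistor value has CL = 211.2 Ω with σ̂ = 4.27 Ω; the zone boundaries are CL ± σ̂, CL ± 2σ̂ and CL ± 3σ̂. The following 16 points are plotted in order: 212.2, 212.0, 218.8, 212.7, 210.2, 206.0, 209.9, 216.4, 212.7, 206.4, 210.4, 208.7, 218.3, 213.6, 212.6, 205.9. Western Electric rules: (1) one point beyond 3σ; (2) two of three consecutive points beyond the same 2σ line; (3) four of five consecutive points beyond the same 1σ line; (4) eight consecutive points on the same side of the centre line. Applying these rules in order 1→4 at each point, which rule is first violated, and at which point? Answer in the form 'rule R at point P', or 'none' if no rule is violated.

none

Zone of each point (C = within 1σ̂, B = 1σ̂–2σ̂, A = 2σ̂–3σ̂, * = beyond 3σ̂; sign = side of CL): 1:+C, 2:+C, 3:+B, 4:+C, 5:-C, 6:-B, 7:-C, 8:+B, 9:+C, 10:-B, 11:-C, 12:-C, 13:+B, 14:+C, 15:+C, 16:-B
No rule fires across all 16 points.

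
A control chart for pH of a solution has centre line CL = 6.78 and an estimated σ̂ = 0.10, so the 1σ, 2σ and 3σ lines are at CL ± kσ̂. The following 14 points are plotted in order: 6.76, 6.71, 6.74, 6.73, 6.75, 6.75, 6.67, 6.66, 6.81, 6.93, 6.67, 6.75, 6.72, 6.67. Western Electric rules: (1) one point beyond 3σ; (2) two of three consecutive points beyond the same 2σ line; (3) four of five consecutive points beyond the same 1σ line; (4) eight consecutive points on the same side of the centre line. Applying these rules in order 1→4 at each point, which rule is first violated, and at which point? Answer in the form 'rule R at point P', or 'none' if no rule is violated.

rule 4 at point 8

Zone of each point (C = within 1σ̂, B = 1σ̂–2σ̂, A = 2σ̂–3σ̂, * = beyond 3σ̂; sign = side of CL): 1:-C, 2:-C, 3:-C, 4:-C, 5:-C, 6:-C, 7:-B, 8:-B, 9:+C, 10:+B, 11:-B, 12:-C, 13:-C, 14:-B
Rule 4 (eight consecutive points on the same side of the centre line) is satisfied at point 8.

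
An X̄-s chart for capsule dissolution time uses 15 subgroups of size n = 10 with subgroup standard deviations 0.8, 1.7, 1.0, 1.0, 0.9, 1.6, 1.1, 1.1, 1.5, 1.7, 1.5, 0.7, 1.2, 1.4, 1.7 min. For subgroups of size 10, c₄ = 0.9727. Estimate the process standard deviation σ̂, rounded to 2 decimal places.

1.30

s̄ = (0.8 + 1.7 + 1.0 + 1.0 + 0.9 + 1.6 + 1.1 + 1.1 + 1.5 + 1.7 + 1.5 + 0.7 + 1.2 + 1.4 + 1.7) / 15 = 1.2600
σ̂ = s̄ / c₄ = 1.2600 / 0.9727 = 1.2954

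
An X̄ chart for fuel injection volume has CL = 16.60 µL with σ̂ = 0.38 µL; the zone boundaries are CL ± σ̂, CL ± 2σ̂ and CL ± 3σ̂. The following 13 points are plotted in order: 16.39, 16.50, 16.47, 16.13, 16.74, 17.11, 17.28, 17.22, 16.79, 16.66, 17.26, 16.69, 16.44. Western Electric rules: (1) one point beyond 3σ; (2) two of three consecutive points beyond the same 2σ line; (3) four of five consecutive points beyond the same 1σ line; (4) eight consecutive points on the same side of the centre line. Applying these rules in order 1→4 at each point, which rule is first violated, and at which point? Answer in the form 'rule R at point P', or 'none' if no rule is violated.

Zone of each point (C = within 1σ̂, B = 1σ̂–2σ̂, A = 2σ̂–3σ̂, * = beyond 3σ̂; sign = side of CL): 1:-C, 2:-C, 3:-C, 4:-B, 5:+C, 6:+B, 7:+B, 8:+B, 9:+C, 10:+C, 11:+B, 12:+C, 13:-C
Rule 4 (eight consecutive points on the same side of the centre line) is satisfied at point 12.

rule 4 at point 12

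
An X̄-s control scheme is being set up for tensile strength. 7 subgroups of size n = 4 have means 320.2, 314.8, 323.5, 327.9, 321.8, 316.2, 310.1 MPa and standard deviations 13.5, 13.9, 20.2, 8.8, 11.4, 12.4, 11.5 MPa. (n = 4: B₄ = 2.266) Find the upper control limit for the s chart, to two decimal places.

s̄ = (13.5 + 13.9 + 20.2 + 8.8 + 11.4 + 12.4 + 11.5) / 7 = 13.1000
UCL_s = B₄·s̄ = 2.266 × 13.1000 = 29.6846

29.68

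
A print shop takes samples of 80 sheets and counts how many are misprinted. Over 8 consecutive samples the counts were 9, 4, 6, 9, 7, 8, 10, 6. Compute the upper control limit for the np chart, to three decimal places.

15.137

p̄ = Σdᵢ / (k·n) = 59 / (8 × 80) = 0.09219
UCL = np̄ + 3·√(np̄(1−p̄)) = 7.3750 + 3 × √(7.3750×0.90781) = 7.3750 + 3 × 2.5875 = 15.1375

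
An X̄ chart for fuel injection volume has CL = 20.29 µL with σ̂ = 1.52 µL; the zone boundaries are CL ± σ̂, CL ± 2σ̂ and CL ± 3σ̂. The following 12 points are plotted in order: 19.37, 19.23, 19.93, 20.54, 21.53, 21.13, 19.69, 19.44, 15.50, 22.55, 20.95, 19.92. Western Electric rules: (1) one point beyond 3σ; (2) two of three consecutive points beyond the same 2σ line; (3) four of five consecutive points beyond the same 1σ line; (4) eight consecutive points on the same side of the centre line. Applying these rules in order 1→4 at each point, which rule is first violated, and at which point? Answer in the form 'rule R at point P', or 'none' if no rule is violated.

Zone of each point (C = within 1σ̂, B = 1σ̂–2σ̂, A = 2σ̂–3σ̂, * = beyond 3σ̂; sign = side of CL): 1:-C, 2:-C, 3:-C, 4:+C, 5:+C, 6:+C, 7:-C, 8:-C, 9:-*, 10:+B, 11:+C, 12:-C
Rule 1 (one point beyond the 3σ limits) is satisfied at point 9.

rule 1 at point 9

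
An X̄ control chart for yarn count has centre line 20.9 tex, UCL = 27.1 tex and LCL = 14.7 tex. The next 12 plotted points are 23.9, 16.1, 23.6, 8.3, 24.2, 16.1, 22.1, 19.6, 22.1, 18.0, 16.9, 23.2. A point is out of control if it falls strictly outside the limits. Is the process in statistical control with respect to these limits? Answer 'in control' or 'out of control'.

out of control

Compare each point to [14.7, 27.1]: sample 4 = 8.3 < LCL.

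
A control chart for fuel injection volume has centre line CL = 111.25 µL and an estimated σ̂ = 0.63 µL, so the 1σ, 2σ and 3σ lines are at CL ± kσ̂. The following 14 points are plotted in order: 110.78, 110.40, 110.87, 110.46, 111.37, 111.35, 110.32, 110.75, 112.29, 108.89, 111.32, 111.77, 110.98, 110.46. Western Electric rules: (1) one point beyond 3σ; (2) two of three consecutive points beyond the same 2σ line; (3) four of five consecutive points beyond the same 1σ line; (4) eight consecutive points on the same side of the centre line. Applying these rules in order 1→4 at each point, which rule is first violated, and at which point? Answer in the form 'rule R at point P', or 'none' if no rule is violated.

rule 1 at point 10

Zone of each point (C = within 1σ̂, B = 1σ̂–2σ̂, A = 2σ̂–3σ̂, * = beyond 3σ̂; sign = side of CL): 1:-C, 2:-B, 3:-C, 4:-B, 5:+C, 6:+C, 7:-B, 8:-C, 9:+B, 10:-*, 11:+C, 12:+C, 13:-C, 14:-B
Rule 1 (one point beyond the 3σ limits) is satisfied at point 10.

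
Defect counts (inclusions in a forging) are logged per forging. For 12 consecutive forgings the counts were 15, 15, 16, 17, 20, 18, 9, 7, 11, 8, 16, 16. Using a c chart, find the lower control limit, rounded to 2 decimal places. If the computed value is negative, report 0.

2.78

c̄ = (15 + 15 + 16 + 17 + 20 + 18 + 9 + 7 + 11 + 8 + 16 + 16) / 12 = 168 / 12 = 14.0000
LCL = c̄ − 3√c̄ = 14.0000 − 3 × 3.7417 = 2.7750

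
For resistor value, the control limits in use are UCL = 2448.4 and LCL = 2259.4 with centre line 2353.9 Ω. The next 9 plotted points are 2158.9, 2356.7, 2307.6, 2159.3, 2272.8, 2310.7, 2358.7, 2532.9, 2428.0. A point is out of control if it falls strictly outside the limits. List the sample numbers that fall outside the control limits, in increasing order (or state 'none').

Compare each point to [2259.4, 2448.4]: sample 1 = 2158.9 < LCL; sample 4 = 2159.3 < LCL; sample 8 = 2532.9 > UCL.

1, 4, 8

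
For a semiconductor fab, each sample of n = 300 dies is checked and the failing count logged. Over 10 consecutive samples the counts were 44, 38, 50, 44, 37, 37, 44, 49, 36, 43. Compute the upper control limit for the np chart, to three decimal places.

p̄ = Σdᵢ / (k·n) = 422 / (10 × 300) = 0.14067
UCL = np̄ + 3·√(np̄(1−p̄)) = 42.2000 + 3 × √(42.2000×0.85933) = 42.2000 + 3 × 6.0219 = 60.2658

60.266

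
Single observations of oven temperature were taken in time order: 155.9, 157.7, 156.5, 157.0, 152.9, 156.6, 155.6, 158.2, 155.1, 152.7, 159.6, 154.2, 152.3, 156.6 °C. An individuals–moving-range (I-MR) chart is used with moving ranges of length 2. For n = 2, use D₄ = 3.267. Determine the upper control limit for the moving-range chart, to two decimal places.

Moving ranges: 1.8, 1.2, 0.5, 4.1, 3.7, 1.0, 2.6, 3.1, 2.4, 6.9, 5.4, 1.9, 4.3; M̄R̄ = 38.9000 / 13 = 2.9923
UCL_MR = D₄·M̄R̄ = 3.267 × 2.9923 = 9.7759

9.78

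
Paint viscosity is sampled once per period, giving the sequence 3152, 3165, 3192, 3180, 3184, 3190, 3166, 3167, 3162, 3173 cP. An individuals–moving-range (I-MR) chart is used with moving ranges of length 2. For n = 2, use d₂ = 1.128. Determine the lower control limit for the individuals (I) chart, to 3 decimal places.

3142.663

X̄ = (3152 + 3165 + 3192 + 3180 + 3184 + 3190 + 3166 + 3167 + 3162 + 3173) / 10 = 3173.1000
Moving ranges: 13, 27, 12, 4, 6, 24, 1, 5, 11; M̄R̄ = 103.0000 / 9 = 11.4444
LCL = X̄ − 3·M̄R̄/d₂ = 3173.1000 − 3 × 11.4444 / 1.128 = 3142.6626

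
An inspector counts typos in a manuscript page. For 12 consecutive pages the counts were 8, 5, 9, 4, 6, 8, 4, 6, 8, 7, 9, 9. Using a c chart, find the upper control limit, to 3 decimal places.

14.807

c̄ = (8 + 5 + 9 + 4 + 6 + 8 + 4 + 6 + 8 + 7 + 9 + 9) / 12 = 83 / 12 = 6.9167
UCL = c̄ + 3√c̄ = 6.9167 + 3 × √6.9167 = 6.9167 + 3 × 2.6300 = 14.8065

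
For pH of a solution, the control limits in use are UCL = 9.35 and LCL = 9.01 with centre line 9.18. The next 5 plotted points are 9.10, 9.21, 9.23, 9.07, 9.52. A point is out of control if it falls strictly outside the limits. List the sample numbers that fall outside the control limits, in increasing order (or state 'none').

5

Compare each point to [9.01, 9.35]: sample 5 = 9.52 > UCL.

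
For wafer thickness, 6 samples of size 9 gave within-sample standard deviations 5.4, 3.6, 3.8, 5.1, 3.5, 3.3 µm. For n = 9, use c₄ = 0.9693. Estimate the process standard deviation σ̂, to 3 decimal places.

4.247

s̄ = (5.4 + 3.6 + 3.8 + 5.1 + 3.5 + 3.3) / 6 = 4.1167
σ̂ = s̄ / c₄ = 4.1167 / 0.9693 = 4.2471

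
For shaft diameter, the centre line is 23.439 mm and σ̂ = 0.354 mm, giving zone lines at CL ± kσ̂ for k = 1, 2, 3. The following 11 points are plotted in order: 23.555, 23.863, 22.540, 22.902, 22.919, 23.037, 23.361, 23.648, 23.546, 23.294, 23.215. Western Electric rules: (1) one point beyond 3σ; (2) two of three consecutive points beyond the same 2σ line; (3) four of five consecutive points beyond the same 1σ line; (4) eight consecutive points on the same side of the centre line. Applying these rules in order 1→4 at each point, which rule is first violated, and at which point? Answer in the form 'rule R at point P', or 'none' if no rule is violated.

Zone of each point (C = within 1σ̂, B = 1σ̂–2σ̂, A = 2σ̂–3σ̂, * = beyond 3σ̂; sign = side of CL): 1:+C, 2:+B, 3:-A, 4:-B, 5:-B, 6:-B, 7:-C, 8:+C, 9:+C, 10:-C, 11:-C
Rule 3 (four of five consecutive points beyond the same 1σ limit) is satisfied at point 6.

rule 3 at point 6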